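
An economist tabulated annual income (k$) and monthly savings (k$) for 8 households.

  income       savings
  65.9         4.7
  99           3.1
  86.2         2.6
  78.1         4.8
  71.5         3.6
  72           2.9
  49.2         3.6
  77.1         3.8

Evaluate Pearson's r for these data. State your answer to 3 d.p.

n = 8, Σx = 599, Σy = 29.1, Σx² = 46335.16, Σy² = 110.27, Σxy = 2151.93
nΣxy − ΣxΣy = 17215.44 − 17430.9 = -215.46
nΣx² − (Σx)² = 370681.28 − 358801 = 11880.28; nΣy² − (Σy)² = 882.16 − 846.81 = 35.35
r = -215.46 / √(11880.28 × 35.35) = -215.46 / 648.0493 ≈ -0.332

-0.332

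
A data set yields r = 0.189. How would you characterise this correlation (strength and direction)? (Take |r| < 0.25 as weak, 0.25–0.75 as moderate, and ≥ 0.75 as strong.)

r = 0.189 > 0 so the relationship is positive.
|r| = 0.189, which falls in the weak range.

weak positive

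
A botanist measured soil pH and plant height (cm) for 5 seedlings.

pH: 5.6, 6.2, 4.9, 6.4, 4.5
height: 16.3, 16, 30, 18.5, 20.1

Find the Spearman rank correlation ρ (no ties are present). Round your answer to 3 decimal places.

Rank pH: 3, 4, 2, 5, 1
Rank height: 2, 1, 5, 3, 4
d = rank(pH) − rank(height): 1, 3, -3, 2, -3; Σd² = 32
ρ = 1 − 6Σd² / [n(n²−1)] = 1 − 6×32 / (5×24) = 1 − 192/120 ≈ -0.600

-0.600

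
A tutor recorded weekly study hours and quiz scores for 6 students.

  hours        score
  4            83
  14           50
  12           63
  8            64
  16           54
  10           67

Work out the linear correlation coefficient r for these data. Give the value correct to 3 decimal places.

n = 6, Σx = 64, Σy = 381, Σx² = 776, Σy² = 24859, Σxy = 3834
nΣxy − ΣxΣy = 23004 − 24384 = -1380
nΣx² − (Σx)² = 4656 − 4096 = 560; nΣy² − (Σy)² = 149154 − 145161 = 3993
r = -1380 / √(560 × 3993) = -1380 / 1495.3528 ≈ -0.923

-0.923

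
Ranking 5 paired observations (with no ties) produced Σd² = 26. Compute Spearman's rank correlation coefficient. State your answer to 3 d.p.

-0.300

ρ = 1 − 6Σd² / [n(n²−1)] = 1 − 6×26 / (5×24)
  = 1 − 156/120 = 1 − 1.3000 ≈ -0.300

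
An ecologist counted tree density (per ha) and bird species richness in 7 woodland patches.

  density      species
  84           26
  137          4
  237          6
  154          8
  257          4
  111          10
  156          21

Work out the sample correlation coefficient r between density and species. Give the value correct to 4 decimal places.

n = 7, Σx = 1136, Σy = 79, Σx² = 208416, Σy² = 1349, Σxy = 10800
nΣxy − ΣxΣy = 75600 − 89744 = -14144
nΣx² − (Σx)² = 1458912 − 1290496 = 168416; nΣy² − (Σy)² = 9443 − 6241 = 3202
r = -14144 / √(168416 × 3202) = -14144 / 23222.1453 ≈ -0.6091

-0.6091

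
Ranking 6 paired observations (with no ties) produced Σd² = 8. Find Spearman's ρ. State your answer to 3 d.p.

0.771

ρ = 1 − 6Σd² / [n(n²−1)] = 1 − 6×8 / (6×35)
  = 1 − 48/210 = 1 − 0.2286 ≈ 0.771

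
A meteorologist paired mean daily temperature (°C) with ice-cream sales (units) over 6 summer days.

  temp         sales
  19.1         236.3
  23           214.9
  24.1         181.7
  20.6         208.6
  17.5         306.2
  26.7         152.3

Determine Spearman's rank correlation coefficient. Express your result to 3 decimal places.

Rank temp: 2, 4, 5, 3, 1, 6
Rank sales: 5, 4, 2, 3, 6, 1
d = rank(temp) − rank(sales): -3, 0, 3, 0, -5, 5; Σd² = 68
ρ = 1 − 6Σd² / [n(n²−1)] = 1 − 6×68 / (6×35) = 1 − 408/210 ≈ -0.943

-0.943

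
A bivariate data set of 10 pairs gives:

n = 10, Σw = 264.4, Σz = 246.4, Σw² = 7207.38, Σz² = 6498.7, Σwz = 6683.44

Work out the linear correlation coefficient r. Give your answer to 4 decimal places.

r = (nΣwz − ΣwΣz) / √[(nΣw² − (Σw)²)(nΣz² − (Σz)²)]
Numerator: 10×6683.44 − 264.4×246.4 = 1686.24
Denominator: √[(72073.8 − 69907.36)(64987 − 60712.96)] = √[2166.44 × 4274.04] = 3042.9346
r = 1686.24 / 3042.9346 ≈ 0.5541

0.5541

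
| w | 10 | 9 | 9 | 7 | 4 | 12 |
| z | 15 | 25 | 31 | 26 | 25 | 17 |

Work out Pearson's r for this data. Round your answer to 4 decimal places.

n = 6, Σw = 51, Σz = 139, Σw² = 471, Σz² = 3401, Σwz = 1140
nΣwz − ΣwΣz = 6840 − 7089 = -249
nΣw² − (Σw)² = 2826 − 2601 = 225; nΣz² − (Σz)² = 20406 − 19321 = 1085
r = -249 / √(225 × 1085) = -249 / 494.0901 ≈ -0.5040

-0.5040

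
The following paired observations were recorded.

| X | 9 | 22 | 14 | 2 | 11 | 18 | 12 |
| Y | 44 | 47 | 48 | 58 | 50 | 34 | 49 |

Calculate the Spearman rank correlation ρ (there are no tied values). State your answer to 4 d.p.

-0.5714

Rank X: 2, 7, 5, 1, 3, 6, 4
Rank Y: 2, 3, 4, 7, 6, 1, 5
d = rank(X) − rank(Y): 0, 4, 1, -6, -3, 5, -1; Σd² = 88
ρ = 1 − 6Σd² / [n(n²−1)] = 1 − 6×88 / (7×48) = 1 − 528/336 ≈ -0.5714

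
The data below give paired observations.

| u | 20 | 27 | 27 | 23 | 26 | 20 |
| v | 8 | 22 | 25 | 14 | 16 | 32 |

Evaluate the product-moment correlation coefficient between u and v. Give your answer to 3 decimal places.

0.130

n = 6, Σu = 143, Σv = 117, Σu² = 3463, Σv² = 2649, Σuv = 2807
nΣuv − ΣuΣv = 16842 − 16731 = 111
nΣu² − (Σu)² = 20778 − 20449 = 329; nΣv² − (Σv)² = 15894 − 13689 = 2205
r = 111 / √(329 × 2205) = 111 / 851.7306 ≈ 0.130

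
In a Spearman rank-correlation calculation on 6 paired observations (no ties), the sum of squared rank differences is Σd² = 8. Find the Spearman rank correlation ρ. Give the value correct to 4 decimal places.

ρ = 1 − 6Σd² / [n(n²−1)] = 1 − 6×8 / (6×35)
  = 1 − 48/210 = 1 − 0.22857 ≈ 0.7714

0.7714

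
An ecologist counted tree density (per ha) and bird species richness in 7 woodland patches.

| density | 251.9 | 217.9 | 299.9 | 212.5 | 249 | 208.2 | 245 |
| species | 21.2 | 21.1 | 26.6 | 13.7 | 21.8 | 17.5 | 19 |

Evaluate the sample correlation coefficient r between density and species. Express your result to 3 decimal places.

0.847

n = 7, Σx = 1684.4, Σy = 140.9, Σx² = 411403.52, Σy² = 2932.39, Σxy = 34553.26
nΣxy − ΣxΣy = 241872.82 − 237331.96 = 4540.86
nΣx² − (Σx)² = 2879824.64 − 2837203.36 = 42621.28; nΣy² − (Σy)² = 20526.73 − 19852.81 = 673.92
r = 4540.86 / √(42621.28 × 673.92) = 4540.86 / 5359.4154 ≈ 0.847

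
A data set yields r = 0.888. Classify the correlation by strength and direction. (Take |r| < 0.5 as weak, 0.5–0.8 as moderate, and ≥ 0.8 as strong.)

strong positive

r = 0.888 > 0 so the relationship is positive.
|r| = 0.888, which falls in the strong range.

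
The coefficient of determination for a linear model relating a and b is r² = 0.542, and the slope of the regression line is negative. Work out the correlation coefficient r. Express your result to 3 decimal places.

|r| = √0.542 = 0.736
The association is negative, so r = −0.736.

-0.736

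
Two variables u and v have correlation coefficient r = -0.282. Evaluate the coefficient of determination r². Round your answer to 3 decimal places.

0.080

r² = (-0.282)² = 0.080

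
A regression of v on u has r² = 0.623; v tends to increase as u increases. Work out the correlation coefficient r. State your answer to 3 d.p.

|r| = √0.623 = 0.789
The association is positive, so r = 0.789.

0.789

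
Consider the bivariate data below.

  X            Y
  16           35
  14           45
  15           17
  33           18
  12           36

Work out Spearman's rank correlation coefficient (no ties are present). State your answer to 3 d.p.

-0.600

Rank X: 4, 2, 3, 5, 1
Rank Y: 3, 5, 1, 2, 4
d = rank(X) − rank(Y): 1, -3, 2, 3, -3; Σd² = 32
ρ = 1 − 6Σd² / [n(n²−1)] = 1 − 6×32 / (5×24) = 1 − 192/120 ≈ -0.600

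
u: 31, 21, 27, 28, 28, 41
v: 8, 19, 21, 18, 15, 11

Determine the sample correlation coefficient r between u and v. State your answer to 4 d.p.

-0.6645

n = 6, Σu = 176, Σv = 92, Σu² = 5380, Σv² = 1536, Σuv = 2589
nΣuv − ΣuΣv = 15534 − 16192 = -658
nΣu² − (Σu)² = 32280 − 30976 = 1304; nΣv² − (Σv)² = 9216 − 8464 = 752
r = -658 / √(1304 × 752) = -658 / 990.2565 ≈ -0.6645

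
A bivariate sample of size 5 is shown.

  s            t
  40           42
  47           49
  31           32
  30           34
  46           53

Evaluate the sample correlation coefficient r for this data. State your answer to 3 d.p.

n = 5, Σs = 194, Σt = 210, Σs² = 7786, Σt² = 9154, Σst = 8433
nΣst − ΣsΣt = 42165 − 40740 = 1425
nΣs² − (Σs)² = 38930 − 37636 = 1294; nΣt² − (Σt)² = 45770 − 44100 = 1670
r = 1425 / √(1294 × 1670) = 1425 / 1470.0272 ≈ 0.969

0.969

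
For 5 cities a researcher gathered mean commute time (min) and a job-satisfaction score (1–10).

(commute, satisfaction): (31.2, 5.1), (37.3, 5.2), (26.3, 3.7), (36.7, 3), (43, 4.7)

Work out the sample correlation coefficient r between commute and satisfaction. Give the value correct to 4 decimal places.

n = 5, Σx = 174.5, Σy = 21.7, Σx² = 6252.31, Σy² = 97.83, Σxy = 762.59
nΣxy − ΣxΣy = 3812.95 − 3786.65 = 26.3
nΣx² − (Σx)² = 31261.55 − 30450.25 = 811.3; nΣy² − (Σy)² = 489.15 − 470.89 = 18.26
r = 26.3 / √(811.3 × 18.26) = 26.3 / 121.7142 ≈ 0.2161

0.2161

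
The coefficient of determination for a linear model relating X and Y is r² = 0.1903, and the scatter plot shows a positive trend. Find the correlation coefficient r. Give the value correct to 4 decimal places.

|r| = √0.1903 = 0.4362
The association is positive, so r = 0.4362.

0.4362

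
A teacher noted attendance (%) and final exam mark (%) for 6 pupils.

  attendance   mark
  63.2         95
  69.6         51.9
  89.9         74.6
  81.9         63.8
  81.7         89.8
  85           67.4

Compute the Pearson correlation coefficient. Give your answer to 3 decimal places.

-0.176

n = 6, Σx = 471.3, Σy = 442.5, Σx² = 37527.91, Σy² = 33961.01, Σxy = 34613.66
nΣxy − ΣxΣy = 207681.96 − 208550.25 = -868.29
nΣx² − (Σx)² = 225167.46 − 222123.69 = 3043.77; nΣy² − (Σy)² = 203766.06 − 195806.25 = 7959.81
r = -868.29 / √(3043.77 × 7959.81) = -868.29 / 4922.1775 ≈ -0.176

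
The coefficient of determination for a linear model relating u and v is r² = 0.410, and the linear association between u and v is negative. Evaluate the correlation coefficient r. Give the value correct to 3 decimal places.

-0.640

|r| = √0.410 = 0.640
The association is negative, so r = −0.640.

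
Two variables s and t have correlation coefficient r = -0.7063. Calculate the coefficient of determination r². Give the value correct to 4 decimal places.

r² = (-0.7063)² = 0.4989

0.4989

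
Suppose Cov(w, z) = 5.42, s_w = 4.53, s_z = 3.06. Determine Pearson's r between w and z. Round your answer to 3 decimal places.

0.391

r = Cov(w,z) / (s_w · s_z) = 5.42 / (4.53 × 3.06)
  = 5.42 / 13.8618 ≈ 0.391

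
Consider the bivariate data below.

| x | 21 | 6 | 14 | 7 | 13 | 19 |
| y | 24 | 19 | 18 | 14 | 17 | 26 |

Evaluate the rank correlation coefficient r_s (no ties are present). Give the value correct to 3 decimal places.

0.600

Rank x: 6, 1, 4, 2, 3, 5
Rank y: 5, 4, 3, 1, 2, 6
d = rank(x) − rank(y): 1, -3, 1, 1, 1, -1; Σd² = 14
ρ = 1 − 6Σd² / [n(n²−1)] = 1 − 6×14 / (6×35) = 1 − 84/210 ≈ 0.600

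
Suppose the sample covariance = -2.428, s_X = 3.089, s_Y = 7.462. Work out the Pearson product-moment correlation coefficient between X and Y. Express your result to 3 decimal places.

-0.105

r = Cov(X,Y) / (s_X · s_Y) = -2.428 / (3.089 × 7.462)
  = -2.428 / 23.0501 ≈ -0.105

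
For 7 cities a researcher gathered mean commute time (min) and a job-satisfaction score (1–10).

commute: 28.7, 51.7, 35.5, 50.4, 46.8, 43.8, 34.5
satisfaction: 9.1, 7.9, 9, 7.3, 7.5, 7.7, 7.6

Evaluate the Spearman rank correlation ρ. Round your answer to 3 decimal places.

Rank commute: 1, 7, 3, 6, 5, 4, 2
Rank satisfaction: 7, 5, 6, 1, 2, 4, 3
d = rank(commute) − rank(satisfaction): -6, 2, -3, 5, 3, 0, -1; Σd² = 84
ρ = 1 − 6Σd² / [n(n²−1)] = 1 − 6×84 / (7×48) = 1 − 504/336 ≈ -0.500

-0.500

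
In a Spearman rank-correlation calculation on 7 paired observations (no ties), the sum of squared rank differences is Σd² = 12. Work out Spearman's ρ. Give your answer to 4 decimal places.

0.7857

ρ = 1 − 6Σd² / [n(n²−1)] = 1 − 6×12 / (7×48)
  = 1 − 72/336 = 1 − 0.21429 ≈ 0.7857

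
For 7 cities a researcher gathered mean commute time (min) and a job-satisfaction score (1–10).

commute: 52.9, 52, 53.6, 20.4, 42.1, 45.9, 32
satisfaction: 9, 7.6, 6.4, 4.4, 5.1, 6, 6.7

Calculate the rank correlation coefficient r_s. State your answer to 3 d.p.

0.607

Rank commute: 6, 5, 7, 1, 3, 4, 2
Rank satisfaction: 7, 6, 4, 1, 2, 3, 5
d = rank(commute) − rank(satisfaction): -1, -1, 3, 0, 1, 1, -3; Σd² = 22
ρ = 1 − 6Σd² / [n(n²−1)] = 1 − 6×22 / (7×48) = 1 − 132/336 ≈ 0.607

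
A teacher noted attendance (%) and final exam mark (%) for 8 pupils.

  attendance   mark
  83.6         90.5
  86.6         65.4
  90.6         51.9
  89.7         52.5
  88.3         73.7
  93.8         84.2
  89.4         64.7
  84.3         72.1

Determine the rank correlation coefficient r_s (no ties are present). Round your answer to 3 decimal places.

-0.429

Rank attendance: 1, 3, 7, 6, 4, 8, 5, 2
Rank mark: 8, 4, 1, 2, 6, 7, 3, 5
d = rank(attendance) − rank(mark): -7, -1, 6, 4, -2, 1, 2, -3; Σd² = 120
ρ = 1 − 6Σd² / [n(n²−1)] = 1 − 6×120 / (8×63) = 1 − 720/504 ≈ -0.429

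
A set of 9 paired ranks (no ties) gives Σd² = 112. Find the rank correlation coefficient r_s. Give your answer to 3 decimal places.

0.067

ρ = 1 − 6Σd² / [n(n²−1)] = 1 − 6×112 / (9×80)
  = 1 − 672/720 = 1 − 0.9333 ≈ 0.067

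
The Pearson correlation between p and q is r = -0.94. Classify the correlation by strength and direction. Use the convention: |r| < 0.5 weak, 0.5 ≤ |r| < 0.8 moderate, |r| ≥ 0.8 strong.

strong negative

r = -0.94 < 0 so the relationship is negative.
|r| = 0.94, which falls in the strong range.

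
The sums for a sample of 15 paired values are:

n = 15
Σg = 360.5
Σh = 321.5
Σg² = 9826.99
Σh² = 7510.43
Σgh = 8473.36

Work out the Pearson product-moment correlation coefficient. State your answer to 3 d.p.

0.880

r = (nΣgh − ΣgΣh) / √[(nΣg² − (Σg)²)(nΣh² − (Σh)²)]
Numerator: 15×8473.36 − 360.5×321.5 = 11199.65
Denominator: √[(147404.85 − 129960.25)(112656.45 − 103362.25)] = √[17444.6 × 9294.2] = 12733.1693
r = 11199.65 / 12733.1693 ≈ 0.880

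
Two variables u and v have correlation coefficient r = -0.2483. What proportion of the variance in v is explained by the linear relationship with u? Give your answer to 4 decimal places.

r² = (-0.2483)² = 0.0617

0.0617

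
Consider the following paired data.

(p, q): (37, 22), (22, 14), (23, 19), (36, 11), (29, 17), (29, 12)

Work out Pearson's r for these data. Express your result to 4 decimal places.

n = 6, Σp = 176, Σq = 95, Σp² = 5360, Σq² = 1595, Σpq = 2796
nΣpq − ΣpΣq = 16776 − 16720 = 56
nΣp² − (Σp)² = 32160 − 30976 = 1184; nΣq² − (Σq)² = 9570 − 9025 = 545
r = 56 / √(1184 × 545) = 56 / 803.2932 ≈ 0.0697

0.0697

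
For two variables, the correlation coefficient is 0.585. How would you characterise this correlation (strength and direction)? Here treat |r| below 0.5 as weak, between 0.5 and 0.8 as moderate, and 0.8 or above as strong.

r = 0.585 > 0 so the relationship is positive.
|r| = 0.585, which falls in the moderate range.

moderate positive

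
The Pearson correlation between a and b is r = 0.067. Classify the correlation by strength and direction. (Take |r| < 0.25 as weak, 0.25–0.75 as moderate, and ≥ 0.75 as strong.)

weak positive

r = 0.067 > 0 so the relationship is positive.
|r| = 0.067, which falls in the weak range.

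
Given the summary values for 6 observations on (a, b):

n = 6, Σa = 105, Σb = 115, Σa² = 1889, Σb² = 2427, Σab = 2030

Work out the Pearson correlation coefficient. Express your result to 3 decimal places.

0.163

r = (nΣab − ΣaΣb) / √[(nΣa² − (Σa)²)(nΣb² − (Σb)²)]
Numerator: 6×2030 − 105×115 = 105
Denominator: √[(11334 − 11025)(14562 − 13225)] = √[309 × 1337] = 642.7542
r = 105 / 642.7542 ≈ 0.163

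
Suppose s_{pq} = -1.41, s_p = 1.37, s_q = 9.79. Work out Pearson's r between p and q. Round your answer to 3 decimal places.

r = Cov(p,q) / (s_p · s_q) = -1.41 / (1.37 × 9.79)
  = -1.41 / 13.4123 ≈ -0.105

-0.105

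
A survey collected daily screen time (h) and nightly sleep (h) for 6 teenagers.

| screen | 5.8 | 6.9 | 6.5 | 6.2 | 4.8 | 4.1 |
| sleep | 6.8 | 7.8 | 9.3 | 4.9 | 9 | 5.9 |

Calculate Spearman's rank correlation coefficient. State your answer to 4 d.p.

Rank screen: 3, 6, 5, 4, 2, 1
Rank sleep: 3, 4, 6, 1, 5, 2
d = rank(screen) − rank(sleep): 0, 2, -1, 3, -3, -1; Σd² = 24
ρ = 1 − 6Σd² / [n(n²−1)] = 1 − 6×24 / (6×35) = 1 − 144/210 ≈ 0.3143

0.3143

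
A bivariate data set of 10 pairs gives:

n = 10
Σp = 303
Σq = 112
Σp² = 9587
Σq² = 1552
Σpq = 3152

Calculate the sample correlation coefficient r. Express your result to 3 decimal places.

-0.695

r = (nΣpq − ΣpΣq) / √[(nΣp² − (Σp)²)(nΣq² − (Σq)²)]
Numerator: 10×3152 − 303×112 = -2416
Denominator: √[(95870 − 91809)(15520 − 12544)] = √[4061 × 2976] = 3476.4258
r = -2416 / 3476.4258 ≈ -0.695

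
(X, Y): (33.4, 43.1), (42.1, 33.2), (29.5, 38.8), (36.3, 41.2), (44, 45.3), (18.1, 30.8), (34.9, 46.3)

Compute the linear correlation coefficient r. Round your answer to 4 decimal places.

n = 7, ΣX = 238.3, ΣY = 278.7, ΣX² = 8557.53, ΣY² = 11307.15, ΣXY = 9643.97
nΣXY − ΣXΣY = 67507.79 − 66414.21 = 1093.58
nΣX² − (ΣX)² = 59902.71 − 56786.89 = 3115.82; nΣY² − (ΣY)² = 79150.05 − 77673.69 = 1476.36
r = 1093.58 / √(3115.82 × 1476.36) = 1093.58 / 2144.7778 ≈ 0.5099

0.5099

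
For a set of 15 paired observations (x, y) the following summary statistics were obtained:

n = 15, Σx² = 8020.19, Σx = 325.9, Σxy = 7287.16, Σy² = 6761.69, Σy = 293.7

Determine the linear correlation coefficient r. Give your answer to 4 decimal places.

0.9297

r = (nΣxy − ΣxΣy) / √[(nΣx² − (Σx)²)(nΣy² − (Σy)²)]
Numerator: 15×7287.16 − 325.9×293.7 = 13590.57
Denominator: √[(120302.85 − 106210.81)(101425.35 − 86259.69)] = √[14092.04 × 15165.66] = 14618.9975
r = 13590.57 / 14618.9975 ≈ 0.9297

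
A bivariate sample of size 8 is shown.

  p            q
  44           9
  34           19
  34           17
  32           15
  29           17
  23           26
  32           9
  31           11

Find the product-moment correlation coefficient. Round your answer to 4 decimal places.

-0.6846

n = 8, Σp = 259, Σq = 123, Σp² = 8627, Σq² = 2123, Σpq = 3820
nΣpq − ΣpΣq = 30560 − 31857 = -1297
nΣp² − (Σp)² = 69016 − 67081 = 1935; nΣq² − (Σq)² = 16984 − 15129 = 1855
r = -1297 / √(1935 × 1855) = -1297 / 1894.5778 ≈ -0.6846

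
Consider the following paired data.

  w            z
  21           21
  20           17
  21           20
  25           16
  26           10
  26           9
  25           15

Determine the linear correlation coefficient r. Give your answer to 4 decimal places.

-0.8325

n = 7, Σw = 164, Σz = 108, Σw² = 3884, Σz² = 1792, Σwz = 2470
nΣwz − ΣwΣz = 17290 − 17712 = -422
nΣw² − (Σw)² = 27188 − 26896 = 292; nΣz² − (Σz)² = 12544 − 11664 = 880
r = -422 / √(292 × 880) = -422 / 506.9122 ≈ -0.8325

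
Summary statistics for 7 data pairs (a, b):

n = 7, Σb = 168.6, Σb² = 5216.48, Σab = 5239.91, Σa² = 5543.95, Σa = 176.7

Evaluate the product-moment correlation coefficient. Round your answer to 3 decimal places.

0.879

r = (nΣab − ΣaΣb) / √[(nΣa² − (Σa)²)(nΣb² − (Σb)²)]
Numerator: 7×5239.91 − 176.7×168.6 = 6887.75
Denominator: √[(38807.65 − 31222.89)(36515.36 − 28425.96)] = √[7584.76 × 8089.4] = 7833.0171
r = 6887.75 / 7833.0171 ≈ 0.879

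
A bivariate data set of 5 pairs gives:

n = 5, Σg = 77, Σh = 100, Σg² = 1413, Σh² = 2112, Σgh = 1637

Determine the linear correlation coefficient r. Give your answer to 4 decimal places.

0.6081

r = (nΣgh − ΣgΣh) / √[(nΣg² − (Σg)²)(nΣh² − (Σh)²)]
Numerator: 5×1637 − 77×100 = 485
Denominator: √[(7065 − 5929)(10560 − 10000)] = √[1136 × 560] = 797.5964
r = 485 / 797.5964 ≈ 0.6081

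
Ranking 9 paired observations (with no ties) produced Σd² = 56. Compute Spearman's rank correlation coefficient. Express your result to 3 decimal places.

0.533

ρ = 1 − 6Σd² / [n(n²−1)] = 1 − 6×56 / (9×80)
  = 1 − 336/720 = 1 − 0.4667 ≈ 0.533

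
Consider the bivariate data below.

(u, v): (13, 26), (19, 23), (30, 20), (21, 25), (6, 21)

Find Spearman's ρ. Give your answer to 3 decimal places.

-0.300

Rank u: 2, 3, 5, 4, 1
Rank v: 5, 3, 1, 4, 2
d = rank(u) − rank(v): -3, 0, 4, 0, -1; Σd² = 26
ρ = 1 − 6Σd² / [n(n²−1)] = 1 − 6×26 / (5×24) = 1 − 156/120 ≈ -0.300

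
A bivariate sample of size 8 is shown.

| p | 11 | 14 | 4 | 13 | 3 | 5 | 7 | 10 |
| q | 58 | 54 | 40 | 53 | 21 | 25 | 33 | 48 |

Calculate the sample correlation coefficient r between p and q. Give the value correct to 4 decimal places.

n = 8, Σp = 67, Σq = 332, Σp² = 685, Σq² = 15148, Σpq = 3142
nΣpq − ΣpΣq = 25136 − 22244 = 2892
nΣp² − (Σp)² = 5480 − 4489 = 991; nΣq² − (Σq)² = 121184 − 110224 = 10960
r = 2892 / √(991 × 10960) = 2892 / 3295.6577 ≈ 0.8775

0.8775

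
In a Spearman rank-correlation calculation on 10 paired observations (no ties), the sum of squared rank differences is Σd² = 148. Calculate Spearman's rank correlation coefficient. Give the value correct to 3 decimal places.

0.103

ρ = 1 − 6Σd² / [n(n²−1)] = 1 − 6×148 / (10×99)
  = 1 − 888/990 = 1 − 0.8970 ≈ 0.103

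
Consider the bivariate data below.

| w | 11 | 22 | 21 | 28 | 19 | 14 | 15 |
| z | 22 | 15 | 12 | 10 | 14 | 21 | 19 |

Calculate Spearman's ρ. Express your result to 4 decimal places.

Rank w: 1, 6, 5, 7, 4, 2, 3
Rank z: 7, 4, 2, 1, 3, 6, 5
d = rank(w) − rank(z): -6, 2, 3, 6, 1, -4, -2; Σd² = 106
ρ = 1 − 6Σd² / [n(n²−1)] = 1 − 6×106 / (7×48) = 1 − 636/336 ≈ -0.8929

-0.8929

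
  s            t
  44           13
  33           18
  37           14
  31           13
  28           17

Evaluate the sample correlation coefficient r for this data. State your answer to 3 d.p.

-0.551

n = 5, Σs = 173, Σt = 75, Σs² = 6139, Σt² = 1147, Σst = 2563
nΣst − ΣsΣt = 12815 − 12975 = -160
nΣs² − (Σs)² = 30695 − 29929 = 766; nΣt² − (Σt)² = 5735 − 5625 = 110
r = -160 / √(766 × 110) = -160 / 290.2757 ≈ -0.551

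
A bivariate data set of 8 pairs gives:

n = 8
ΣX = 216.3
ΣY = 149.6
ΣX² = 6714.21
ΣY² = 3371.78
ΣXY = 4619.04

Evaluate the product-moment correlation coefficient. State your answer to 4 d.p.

r = (nΣXY − ΣXΣY) / √[(nΣX² − (ΣX)²)(nΣY² − (ΣY)²)]
Numerator: 8×4619.04 − 216.3×149.6 = 4593.84
Denominator: √[(53713.68 − 46785.69)(26974.24 − 22380.16)] = √[6927.99 × 4594.08] = 5641.6080
r = 4593.84 / 5641.6080 ≈ 0.8143

0.8143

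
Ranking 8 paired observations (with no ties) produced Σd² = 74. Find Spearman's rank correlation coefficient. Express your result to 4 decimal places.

ρ = 1 − 6Σd² / [n(n²−1)] = 1 − 6×74 / (8×63)
  = 1 − 444/504 = 1 − 0.88095 ≈ 0.1190

0.1190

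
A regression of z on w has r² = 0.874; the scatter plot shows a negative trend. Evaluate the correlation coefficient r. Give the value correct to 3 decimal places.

-0.935

|r| = √0.874 = 0.935
The association is negative, so r = −0.935.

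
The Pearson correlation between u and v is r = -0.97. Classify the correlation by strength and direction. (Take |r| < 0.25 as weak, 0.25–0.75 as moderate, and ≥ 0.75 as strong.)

strong negative

r = -0.97 < 0 so the relationship is negative.
|r| = 0.97, which falls in the strong range.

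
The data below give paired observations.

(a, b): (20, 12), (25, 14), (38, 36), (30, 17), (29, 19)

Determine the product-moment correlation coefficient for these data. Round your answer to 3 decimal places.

n = 5, Σa = 142, Σb = 98, Σa² = 4210, Σb² = 2286, Σab = 3019
nΣab − ΣaΣb = 15095 − 13916 = 1179
nΣa² − (Σa)² = 21050 − 20164 = 886; nΣb² − (Σb)² = 11430 − 9604 = 1826
r = 1179 / √(886 × 1826) = 1179 / 1271.9418 ≈ 0.927

0.927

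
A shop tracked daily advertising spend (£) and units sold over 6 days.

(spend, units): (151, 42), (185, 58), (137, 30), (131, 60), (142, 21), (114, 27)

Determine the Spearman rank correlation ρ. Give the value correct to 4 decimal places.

Rank spend: 5, 6, 3, 2, 4, 1
Rank units: 4, 5, 3, 6, 1, 2
d = rank(spend) − rank(units): 1, 1, 0, -4, 3, -1; Σd² = 28
ρ = 1 − 6Σd² / [n(n²−1)] = 1 − 6×28 / (6×35) = 1 − 168/210 ≈ 0.2000

0.2000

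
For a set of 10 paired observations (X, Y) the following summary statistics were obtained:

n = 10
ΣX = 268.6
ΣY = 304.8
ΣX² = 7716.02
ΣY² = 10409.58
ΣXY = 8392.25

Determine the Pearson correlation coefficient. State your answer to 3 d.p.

0.274

r = (nΣXY − ΣXΣY) / √[(nΣX² − (ΣX)²)(nΣY² − (ΣY)²)]
Numerator: 10×8392.25 − 268.6×304.8 = 2053.22
Denominator: √[(77160.2 − 72145.96)(104095.8 − 92903.04)] = √[5014.24 × 11192.76] = 7491.5409
r = 2053.22 / 7491.5409 ≈ 0.274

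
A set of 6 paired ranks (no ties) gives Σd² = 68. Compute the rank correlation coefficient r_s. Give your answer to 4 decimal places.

-0.9429

ρ = 1 − 6Σd² / [n(n²−1)] = 1 − 6×68 / (6×35)
  = 1 − 408/210 = 1 − 1.94286 ≈ -0.9429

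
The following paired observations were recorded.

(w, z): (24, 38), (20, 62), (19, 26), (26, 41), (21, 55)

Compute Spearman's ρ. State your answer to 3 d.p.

0.100

Rank w: 4, 2, 1, 5, 3
Rank z: 2, 5, 1, 3, 4
d = rank(w) − rank(z): 2, -3, 0, 2, -1; Σd² = 18
ρ = 1 − 6Σd² / [n(n²−1)] = 1 − 6×18 / (5×24) = 1 − 108/120 ≈ 0.100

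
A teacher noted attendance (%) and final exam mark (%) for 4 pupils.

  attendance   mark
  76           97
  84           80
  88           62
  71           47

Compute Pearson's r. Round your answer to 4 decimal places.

n = 4, Σx = 319, Σy = 286, Σx² = 25617, Σy² = 21862, Σxy = 22885
nΣxy − ΣxΣy = 91540 − 91234 = 306
nΣx² − (Σx)² = 102468 − 101761 = 707; nΣy² − (Σy)² = 87448 − 81796 = 5652
r = 306 / √(707 × 5652) = 306 / 1998.9907 ≈ 0.1531

0.1531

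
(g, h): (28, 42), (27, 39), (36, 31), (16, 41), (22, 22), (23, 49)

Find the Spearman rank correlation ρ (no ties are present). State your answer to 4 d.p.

-0.0286

Rank g: 5, 4, 6, 1, 2, 3
Rank h: 5, 3, 2, 4, 1, 6
d = rank(g) − rank(h): 0, 1, 4, -3, 1, -3; Σd² = 36
ρ = 1 − 6Σd² / [n(n²−1)] = 1 − 6×36 / (6×35) = 1 − 216/210 ≈ -0.0286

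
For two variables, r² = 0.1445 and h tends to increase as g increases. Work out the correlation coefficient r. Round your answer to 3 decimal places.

0.380

|r| = √0.1445 = 0.380
The association is positive, so r = 0.380.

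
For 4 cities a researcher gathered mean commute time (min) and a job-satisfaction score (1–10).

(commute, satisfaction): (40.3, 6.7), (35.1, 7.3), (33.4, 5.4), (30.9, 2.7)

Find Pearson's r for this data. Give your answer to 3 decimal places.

n = 4, Σx = 139.7, Σy = 22.1, Σx² = 4926.47, Σy² = 134.63, Σxy = 790.03
nΣxy − ΣxΣy = 3160.12 − 3087.37 = 72.75
nΣx² − (Σx)² = 19705.88 − 19516.09 = 189.79; nΣy² − (Σy)² = 538.52 − 488.41 = 50.11
r = 72.75 / √(189.79 × 50.11) = 72.75 / 97.5212 ≈ 0.746

0.746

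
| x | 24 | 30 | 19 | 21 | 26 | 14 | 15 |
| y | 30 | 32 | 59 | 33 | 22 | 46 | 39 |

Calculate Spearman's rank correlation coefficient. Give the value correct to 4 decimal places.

-0.7857

Rank x: 5, 7, 3, 4, 6, 1, 2
Rank y: 2, 3, 7, 4, 1, 6, 5
d = rank(x) − rank(y): 3, 4, -4, 0, 5, -5, -3; Σd² = 100
ρ = 1 − 6Σd² / [n(n²−1)] = 1 − 6×100 / (7×48) = 1 − 600/336 ≈ -0.7857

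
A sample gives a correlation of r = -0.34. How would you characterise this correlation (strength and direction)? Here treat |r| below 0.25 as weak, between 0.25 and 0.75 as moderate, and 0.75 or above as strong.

moderate negative

r = -0.34 < 0 so the relationship is negative.
|r| = 0.34, which falls in the moderate range.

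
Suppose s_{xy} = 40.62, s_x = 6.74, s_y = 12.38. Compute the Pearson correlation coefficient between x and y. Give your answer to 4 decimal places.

0.4868

r = Cov(x,y) / (s_x · s_y) = 40.62 / (6.74 × 12.38)
  = 40.62 / 83.4412 ≈ 0.4868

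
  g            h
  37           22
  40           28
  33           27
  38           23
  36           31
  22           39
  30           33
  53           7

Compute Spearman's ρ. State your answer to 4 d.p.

-0.7857

Rank g: 5, 7, 3, 6, 4, 1, 2, 8
Rank h: 2, 5, 4, 3, 6, 8, 7, 1
d = rank(g) − rank(h): 3, 2, -1, 3, -2, -7, -5, 7; Σd² = 150
ρ = 1 − 6Σd² / [n(n²−1)] = 1 − 6×150 / (8×63) = 1 − 900/504 ≈ -0.7857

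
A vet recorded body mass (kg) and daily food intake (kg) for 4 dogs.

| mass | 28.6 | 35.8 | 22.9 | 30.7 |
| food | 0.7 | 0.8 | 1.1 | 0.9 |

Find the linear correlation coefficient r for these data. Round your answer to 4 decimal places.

-0.6471

n = 4, Σx = 118, Σy = 3.5, Σx² = 3566.5, Σy² = 3.15, Σxy = 101.48
nΣxy − ΣxΣy = 405.92 − 413 = -7.08
nΣx² − (Σx)² = 14266 − 13924 = 342; nΣy² − (Σy)² = 12.6 − 12.25 = 0.35
r = -7.08 / √(342 × 0.35) = -7.08 / 10.9407 ≈ -0.6471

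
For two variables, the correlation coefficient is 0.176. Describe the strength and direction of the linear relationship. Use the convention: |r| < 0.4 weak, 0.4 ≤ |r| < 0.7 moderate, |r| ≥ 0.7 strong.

r = 0.176 > 0 so the relationship is positive.
|r| = 0.176, which falls in the weak range.

weak positive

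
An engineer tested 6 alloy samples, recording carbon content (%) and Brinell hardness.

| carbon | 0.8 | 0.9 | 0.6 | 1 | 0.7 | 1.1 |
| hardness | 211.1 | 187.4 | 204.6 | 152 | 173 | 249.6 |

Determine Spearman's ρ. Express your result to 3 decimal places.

Rank carbon: 3, 4, 1, 5, 2, 6
Rank hardness: 5, 3, 4, 1, 2, 6
d = rank(carbon) − rank(hardness): -2, 1, -3, 4, 0, 0; Σd² = 30
ρ = 1 − 6Σd² / [n(n²−1)] = 1 − 6×30 / (6×35) = 1 − 180/210 ≈ 0.143

0.143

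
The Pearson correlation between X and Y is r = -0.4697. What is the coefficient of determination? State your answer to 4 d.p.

r² = (-0.4697)² = 0.2206

0.2206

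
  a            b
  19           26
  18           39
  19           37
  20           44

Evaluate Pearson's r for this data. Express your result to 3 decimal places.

n = 4, Σa = 76, Σb = 146, Σa² = 1446, Σb² = 5502, Σab = 2779
nΣab − ΣaΣb = 11116 − 11096 = 20
nΣa² − (Σa)² = 5784 − 5776 = 8; nΣb² − (Σb)² = 22008 − 21316 = 692
r = 20 / √(8 × 692) = 20 / 74.4043 ≈ 0.269

0.269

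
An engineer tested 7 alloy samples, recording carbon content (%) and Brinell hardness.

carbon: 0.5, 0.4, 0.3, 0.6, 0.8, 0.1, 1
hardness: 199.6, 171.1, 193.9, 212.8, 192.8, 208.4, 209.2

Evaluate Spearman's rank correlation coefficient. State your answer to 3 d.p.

0.250

Rank carbon: 4, 3, 2, 5, 6, 1, 7
Rank hardness: 4, 1, 3, 7, 2, 5, 6
d = rank(carbon) − rank(hardness): 0, 2, -1, -2, 4, -4, 1; Σd² = 42
ρ = 1 − 6Σd² / [n(n²−1)] = 1 − 6×42 / (7×48) = 1 − 252/336 ≈ 0.250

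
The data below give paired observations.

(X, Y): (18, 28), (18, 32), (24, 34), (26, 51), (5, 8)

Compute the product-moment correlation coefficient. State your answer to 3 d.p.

n = 5, ΣX = 91, ΣY = 153, ΣX² = 1925, ΣY² = 5629, ΣXY = 3262
nΣXY − ΣXΣY = 16310 − 13923 = 2387
nΣX² − (ΣX)² = 9625 − 8281 = 1344; nΣY² − (ΣY)² = 28145 − 23409 = 4736
r = 2387 / √(1344 × 4736) = 2387 / 2522.9316 ≈ 0.946

0.946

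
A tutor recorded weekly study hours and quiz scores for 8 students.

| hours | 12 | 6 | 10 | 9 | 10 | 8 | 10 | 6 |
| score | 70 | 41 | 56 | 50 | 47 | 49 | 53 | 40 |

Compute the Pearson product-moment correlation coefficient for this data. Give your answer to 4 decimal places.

n = 8, Σx = 71, Σy = 406, Σx² = 661, Σy² = 21236, Σxy = 3728
nΣxy − ΣxΣy = 29824 − 28826 = 998
nΣx² − (Σx)² = 5288 − 5041 = 247; nΣy² − (Σy)² = 169888 − 164836 = 5052
r = 998 / √(247 × 5052) = 998 / 1117.0694 ≈ 0.8934

0.8934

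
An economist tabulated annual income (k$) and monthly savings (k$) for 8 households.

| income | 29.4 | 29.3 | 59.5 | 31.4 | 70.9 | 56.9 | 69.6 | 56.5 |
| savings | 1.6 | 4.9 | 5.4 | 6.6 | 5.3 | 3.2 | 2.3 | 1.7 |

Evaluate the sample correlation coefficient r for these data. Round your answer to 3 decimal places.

-0.128

n = 8, Σx = 403.5, Σy = 31, Σx² = 22549.89, Σy² = 145.8, Σxy = 1533.13
nΣxy − ΣxΣy = 12265.04 − 12508.5 = -243.46
nΣx² − (Σx)² = 180399.12 − 162812.25 = 17586.87; nΣy² − (Σy)² = 1166.4 − 961 = 205.4
r = -243.46 / √(17586.87 × 205.4) = -243.46 / 1900.6165 ≈ -0.128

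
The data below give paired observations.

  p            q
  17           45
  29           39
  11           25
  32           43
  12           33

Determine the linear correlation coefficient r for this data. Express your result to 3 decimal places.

n = 5, Σp = 101, Σq = 185, Σp² = 2419, Σq² = 7109, Σpq = 3943
nΣpq − ΣpΣq = 19715 − 18685 = 1030
nΣp² − (Σp)² = 12095 − 10201 = 1894; nΣq² − (Σq)² = 35545 − 34225 = 1320
r = 1030 / √(1894 × 1320) = 1030 / 1581.1641 ≈ 0.651

0.651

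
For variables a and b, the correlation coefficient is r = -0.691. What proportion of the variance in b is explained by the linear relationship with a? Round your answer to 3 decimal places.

r² = (-0.691)² = 0.477

0.477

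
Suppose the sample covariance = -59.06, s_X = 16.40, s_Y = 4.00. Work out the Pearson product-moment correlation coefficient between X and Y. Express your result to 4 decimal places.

r = Cov(X,Y) / (s_X · s_Y) = -59.06 / (16.40 × 4.00)
  = -59.06 / 65.6000 ≈ -0.9003

-0.9003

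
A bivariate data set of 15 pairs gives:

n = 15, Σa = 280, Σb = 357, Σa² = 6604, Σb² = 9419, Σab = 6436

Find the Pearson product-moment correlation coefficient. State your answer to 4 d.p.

-0.2023

r = (nΣab − ΣaΣb) / √[(nΣa² − (Σa)²)(nΣb² − (Σb)²)]
Numerator: 15×6436 − 280×357 = -3420
Denominator: √[(99060 − 78400)(141285 − 127449)] = √[20660 × 13836] = 16907.1511
r = -3420 / 16907.1511 ≈ -0.2023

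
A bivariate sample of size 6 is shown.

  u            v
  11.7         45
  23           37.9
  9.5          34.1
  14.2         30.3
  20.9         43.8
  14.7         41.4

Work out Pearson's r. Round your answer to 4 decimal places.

n = 6, Σu = 94, Σv = 232.5, Σu² = 1610.68, Σv² = 9174.71, Σuv = 3676.41
nΣuv − ΣuΣv = 22058.46 − 21855 = 203.46
nΣu² − (Σu)² = 9664.08 − 8836 = 828.08; nΣv² − (Σv)² = 55048.26 − 54056.25 = 992.01
r = 203.46 / √(828.08 × 992.01) = 203.46 / 906.3463 ≈ 0.2245

0.2245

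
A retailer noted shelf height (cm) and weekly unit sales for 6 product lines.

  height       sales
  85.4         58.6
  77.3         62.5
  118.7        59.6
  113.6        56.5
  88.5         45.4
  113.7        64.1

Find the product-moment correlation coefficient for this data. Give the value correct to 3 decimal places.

n = 6, Σx = 597.2, Σy = 346.7, Σx² = 61023.04, Σy² = 20254.59, Σxy = 34634.68
nΣxy − ΣxΣy = 207808.08 − 207049.24 = 758.84
nΣx² − (Σx)² = 366138.24 − 356647.84 = 9490.4; nΣy² − (Σy)² = 121527.54 − 120200.89 = 1326.65
r = 758.84 / √(9490.4 × 1326.65) = 758.84 / 3548.3009 ≈ 0.214

0.214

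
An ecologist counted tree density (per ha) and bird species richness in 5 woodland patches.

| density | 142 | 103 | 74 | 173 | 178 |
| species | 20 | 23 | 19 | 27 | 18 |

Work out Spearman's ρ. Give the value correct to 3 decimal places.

Rank density: 3, 2, 1, 4, 5
Rank species: 3, 4, 2, 5, 1
d = rank(density) − rank(species): 0, -2, -1, -1, 4; Σd² = 22
ρ = 1 − 6Σd² / [n(n²−1)] = 1 − 6×22 / (5×24) = 1 − 132/120 ≈ -0.100

-0.100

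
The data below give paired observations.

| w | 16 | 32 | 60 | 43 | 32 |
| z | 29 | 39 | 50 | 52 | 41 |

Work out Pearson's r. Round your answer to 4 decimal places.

0.8935

n = 5, Σw = 183, Σz = 211, Σw² = 7753, Σz² = 9247, Σwz = 8260
nΣwz − ΣwΣz = 41300 − 38613 = 2687
nΣw² − (Σw)² = 38765 − 33489 = 5276; nΣz² − (Σz)² = 46235 − 44521 = 1714
r = 2687 / √(5276 × 1714) = 2687 / 3007.1688 ≈ 0.8935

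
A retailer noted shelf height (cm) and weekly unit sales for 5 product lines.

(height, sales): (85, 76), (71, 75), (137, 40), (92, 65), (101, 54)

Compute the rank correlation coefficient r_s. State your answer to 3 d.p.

Rank height: 2, 1, 5, 3, 4
Rank sales: 5, 4, 1, 3, 2
d = rank(height) − rank(sales): -3, -3, 4, 0, 2; Σd² = 38
ρ = 1 − 6Σd² / [n(n²−1)] = 1 − 6×38 / (5×24) = 1 − 228/120 ≈ -0.900

-0.900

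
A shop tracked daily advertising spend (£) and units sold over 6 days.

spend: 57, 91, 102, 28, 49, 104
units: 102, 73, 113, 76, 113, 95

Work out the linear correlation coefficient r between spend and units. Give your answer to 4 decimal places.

n = 6, Σx = 431, Σy = 572, Σx² = 35935, Σy² = 56072, Σxy = 41528
nΣxy − ΣxΣy = 249168 − 246532 = 2636
nΣx² − (Σx)² = 215610 − 185761 = 29849; nΣy² − (Σy)² = 336432 − 327184 = 9248
r = 2636 / √(29849 × 9248) = 2636 / 16614.5584 ≈ 0.1587

0.1587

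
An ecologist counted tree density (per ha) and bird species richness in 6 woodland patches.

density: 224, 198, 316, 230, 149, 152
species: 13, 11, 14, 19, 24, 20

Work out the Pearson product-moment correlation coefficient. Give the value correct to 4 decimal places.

-0.5632

n = 6, Σx = 1269, Σy = 101, Σx² = 287441, Σy² = 1823, Σxy = 20500
nΣxy − ΣxΣy = 123000 − 128169 = -5169
nΣx² − (Σx)² = 1724646 − 1610361 = 114285; nΣy² − (Σy)² = 10938 − 10201 = 737
r = -5169 / √(114285 × 737) = -5169 / 9177.5838 ≈ -0.5632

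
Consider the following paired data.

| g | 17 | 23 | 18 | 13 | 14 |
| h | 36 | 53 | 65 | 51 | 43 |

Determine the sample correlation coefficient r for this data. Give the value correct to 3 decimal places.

0.290

n = 5, Σg = 85, Σh = 248, Σg² = 1507, Σh² = 12780, Σgh = 4266
nΣgh − ΣgΣh = 21330 − 21080 = 250
nΣg² − (Σg)² = 7535 − 7225 = 310; nΣh² − (Σh)² = 63900 − 61504 = 2396
r = 250 / √(310 × 2396) = 250 / 861.8353 ≈ 0.290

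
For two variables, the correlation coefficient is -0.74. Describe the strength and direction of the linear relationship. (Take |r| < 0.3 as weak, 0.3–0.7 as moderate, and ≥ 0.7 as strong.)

r = -0.74 < 0 so the relationship is negative.
|r| = 0.74, which falls in the strong range.

strong negative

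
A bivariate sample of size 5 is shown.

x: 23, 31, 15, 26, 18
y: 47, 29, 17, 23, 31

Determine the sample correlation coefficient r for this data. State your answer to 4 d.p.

n = 5, Σx = 113, Σy = 147, Σx² = 2715, Σy² = 4829, Σxy = 3391
nΣxy − ΣxΣy = 16955 − 16611 = 344
nΣx² − (Σx)² = 13575 − 12769 = 806; nΣy² − (Σy)² = 24145 − 21609 = 2536
r = 344 / √(806 × 2536) = 344 / 1429.6909 ≈ 0.2406

0.2406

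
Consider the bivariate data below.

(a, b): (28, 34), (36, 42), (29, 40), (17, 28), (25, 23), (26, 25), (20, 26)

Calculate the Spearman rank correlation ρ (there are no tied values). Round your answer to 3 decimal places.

Rank a: 5, 7, 6, 1, 3, 4, 2
Rank b: 5, 7, 6, 4, 1, 2, 3
d = rank(a) − rank(b): 0, 0, 0, -3, 2, 2, -1; Σd² = 18
ρ = 1 − 6Σd² / [n(n²−1)] = 1 − 6×18 / (7×48) = 1 − 108/336 ≈ 0.679

0.679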